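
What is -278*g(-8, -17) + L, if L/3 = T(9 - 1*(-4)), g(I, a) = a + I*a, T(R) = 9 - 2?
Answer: -33061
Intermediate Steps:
T(R) = 7
L = 21 (L = 3*7 = 21)
-278*g(-8, -17) + L = -(-4726)*(1 - 8) + 21 = -(-4726)*(-7) + 21 = -278*119 + 21 = -33082 + 21 = -33061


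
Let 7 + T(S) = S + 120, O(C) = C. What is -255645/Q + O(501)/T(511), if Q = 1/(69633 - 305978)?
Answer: 12567446845367/208 ≈ 6.0420e+10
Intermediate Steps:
Q = -1/236345 (Q = 1/(-236345) = -1/236345 ≈ -4.2311e-6)
T(S) = 113 + S (T(S) = -7 + (S + 120) = -7 + (120 + S) = 113 + S)
-255645/Q + O(501)/T(511) = -255645/(-1/236345) + 501/(113 + 511) = -255645*(-236345) + 501/624 = 60420417525 + 501*(1/624) = 60420417525 + 167/208 = 12567446845367/208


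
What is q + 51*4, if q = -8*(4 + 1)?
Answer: 164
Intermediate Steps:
q = -40 (q = -8*5 = -40)
q + 51*4 = -40 + 51*4 = -40 + 204 = 164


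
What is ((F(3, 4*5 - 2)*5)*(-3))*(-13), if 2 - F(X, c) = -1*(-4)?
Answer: -390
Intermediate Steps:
F(X, c) = -2 (F(X, c) = 2 - (-1)*(-4) = 2 - 1*4 = 2 - 4 = -2)
((F(3, 4*5 - 2)*5)*(-3))*(-13) = (-2*5*(-3))*(-13) = -10*(-3)*(-13) = 30*(-13) = -390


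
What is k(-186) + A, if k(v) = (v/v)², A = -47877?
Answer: -47876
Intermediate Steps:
k(v) = 1 (k(v) = 1² = 1)
k(-186) + A = 1 - 47877 = -47876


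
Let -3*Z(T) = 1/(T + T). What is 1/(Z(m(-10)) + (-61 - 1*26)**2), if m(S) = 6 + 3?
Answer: 54/408725 ≈ 0.00013212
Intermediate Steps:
m(S) = 9
Z(T) = -1/(6*T) (Z(T) = -1/(3*(T + T)) = -1/(2*T)/3 = -1/(6*T))
1/(Z(m(-10)) + (-61 - 1*26)**2) = 1/(-1/6/9 + (-61 - 1*26)**2) = 1/(-1/6*1/9 + (-61 - 26)**2) = 1/(-1/54 + (-87)**2) = 1/(-1/54 + 7569) = 1/(408725/54) = 54/408725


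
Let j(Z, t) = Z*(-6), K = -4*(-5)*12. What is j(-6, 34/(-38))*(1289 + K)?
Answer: 55044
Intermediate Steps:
K = 240 (K = 20*12 = 240)
j(Z, t) = -6*Z
j(-6, 34/(-38))*(1289 + K) = (-6*(-6))*(1289 + 240) = 36*1529 = 55044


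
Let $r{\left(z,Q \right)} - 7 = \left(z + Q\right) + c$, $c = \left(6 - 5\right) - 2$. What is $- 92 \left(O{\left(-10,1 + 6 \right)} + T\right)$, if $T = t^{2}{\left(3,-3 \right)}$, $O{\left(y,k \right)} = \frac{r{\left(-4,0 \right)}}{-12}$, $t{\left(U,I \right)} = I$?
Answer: $- \frac{2438}{3} \approx -812.67$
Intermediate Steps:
$c = -1$ ($c = 1 - 2 = -1$)
$r{\left(z,Q \right)} = 6 + Q + z$ ($r{\left(z,Q \right)} = 7 - \left(1 - Q - z\right) = 7 + \left(-1 + Q + z\right) = 6 + Q + z$)
$O{\left(y,k \right)} = - \frac{1}{6}$ ($O{\left(y,k \right)} = \frac{6 + 0 - 4}{-12} = 2 \left(- \frac{1}{12}\right) = - \frac{1}{6}$)
$T = 9$ ($T = \left(-3\right)^{2} = 9$)
$- 92 \left(O{\left(-10,1 + 6 \right)} + T\right) = - 92 \left(- \frac{1}{6} + 9\right) = \left(-92\right) \frac{53}{6} = - \frac{2438}{3}$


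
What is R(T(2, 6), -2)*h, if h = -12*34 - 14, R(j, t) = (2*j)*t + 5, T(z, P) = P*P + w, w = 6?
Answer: 68786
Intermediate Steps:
T(z, P) = 6 + P² (T(z, P) = P*P + 6 = P² + 6 = 6 + P²)
R(j, t) = 5 + 2*j*t (R(j, t) = 2*j*t + 5 = 5 + 2*j*t)
h = -422 (h = -408 - 14 = -422)
R(T(2, 6), -2)*h = (5 + 2*(6 + 6²)*(-2))*(-422) = (5 + 2*(6 + 36)*(-2))*(-422) = (5 + 2*42*(-2))*(-422) = (5 - 168)*(-422) = -163*(-422) = 68786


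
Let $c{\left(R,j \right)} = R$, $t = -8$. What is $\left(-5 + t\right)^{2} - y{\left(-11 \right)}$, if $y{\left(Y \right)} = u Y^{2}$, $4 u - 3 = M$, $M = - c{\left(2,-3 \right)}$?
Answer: $\frac{555}{4} \approx 138.75$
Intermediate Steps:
$M = -2$ ($M = \left(-1\right) 2 = -2$)
$u = \frac{1}{4}$ ($u = \frac{3}{4} + \frac{1}{4} \left(-2\right) = \frac{3}{4} - \frac{1}{2} = \frac{1}{4} \approx 0.25$)
$y{\left(Y \right)} = \frac{Y^{2}}{4}$
$\left(-5 + t\right)^{2} - y{\left(-11 \right)} = \left(-5 - 8\right)^{2} - \frac{\left(-11\right)^{2}}{4} = \left(-13\right)^{2} - \frac{1}{4} \cdot 121 = 169 - \frac{121}{4} = \frac{555}{4}$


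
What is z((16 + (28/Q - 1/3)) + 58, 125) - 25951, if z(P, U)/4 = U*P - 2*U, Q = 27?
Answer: 280823/27 ≈ 10401.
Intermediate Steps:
z(P, U) = -8*U + 4*P*U (z(P, U) = 4*(U*P - 2*U) = 4*(P*U - 2*U) = 4*(-2*U + P*U) = -8*U + 4*P*U)
z((16 + (28/Q - 1/3)) + 58, 125) - 25951 = 4*125*(-2 + ((16 + (28/27 - 1/3)) + 58)) - 25951 = 4*125*(-2 + ((16 + 19/27) + 58)) - 25951 = 4*125*(-2 + (451/27 + 58)) - 25951 = 4*125*(-2 + 2017/27) - 25951 = 4*125*(1963/27) - 25951 = 981500/27 - 25951 = 280823/27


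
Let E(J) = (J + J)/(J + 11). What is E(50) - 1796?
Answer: -109456/61 ≈ -1794.4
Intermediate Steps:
E(J) = 2*J/(11 + J) (E(J) = (2*J)/(11 + J) = 2*J/(11 + J))
E(50) - 1796 = 2*50/(11 + 50) - 1796 = 2*50/61 - 1796 = 2*50*(1/61) - 1796 = 100/61 - 1796 = -109456/61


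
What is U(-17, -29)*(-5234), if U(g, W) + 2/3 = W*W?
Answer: -13194914/3 ≈ -4.3983e+6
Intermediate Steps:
U(g, W) = -⅔ + W² (U(g, W) = -⅔ + W*W = -⅔ + W²)
U(-17, -29)*(-5234) = (-⅔ + (-29)²)*(-5234) = (-⅔ + 841)*(-5234) = (2521/3)*(-5234) = -13194914/3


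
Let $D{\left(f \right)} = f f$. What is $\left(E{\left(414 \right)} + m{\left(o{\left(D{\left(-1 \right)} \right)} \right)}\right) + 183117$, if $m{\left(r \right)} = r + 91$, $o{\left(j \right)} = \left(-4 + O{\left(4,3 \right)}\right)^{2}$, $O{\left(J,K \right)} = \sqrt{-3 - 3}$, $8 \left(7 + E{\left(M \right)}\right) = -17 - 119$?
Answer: $183194 - 8 i \sqrt{6} \approx 1.8319 \cdot 10^{5} - 19.596 i$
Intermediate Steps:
$D{\left(f \right)} = f^{2}$
$E{\left(M \right)} = -24$ ($E{\left(M \right)} = -7 + \frac{-17 - 119}{8} = -7 + \frac{1}{8} \left(-136\right) = -7 - 17 = -24$)
$O{\left(J,K \right)} = i \sqrt{6}$ ($O{\left(J,K \right)} = \sqrt{-6} = i \sqrt{6}$)
$o{\left(j \right)} = \left(-4 + i \sqrt{6}\right)^{2}$
$m{\left(r \right)} = 91 + r$
$\left(E{\left(414 \right)} + m{\left(o{\left(D{\left(-1 \right)} \right)} \right)}\right) + 183117 = \left(-24 + \left(91 + \left(4 - i \sqrt{6}\right)^{2}\right)\right) + 183117 = \left(67 + \left(4 - i \sqrt{6}\right)^{2}\right) + 183117 = 183184 + \left(4 - i \sqrt{6}\right)^{2}$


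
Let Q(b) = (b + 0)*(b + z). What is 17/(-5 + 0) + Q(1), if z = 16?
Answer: 68/5 ≈ 13.600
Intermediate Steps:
Q(b) = b*(16 + b) (Q(b) = (b + 0)*(b + 16) = b*(16 + b))
17/(-5 + 0) + Q(1) = 17/(-5 + 0) + 1*(16 + 1) = 17/(-5) + 1*17 = 17*(-⅕) + 17 = -17/5 + 17 = 68/5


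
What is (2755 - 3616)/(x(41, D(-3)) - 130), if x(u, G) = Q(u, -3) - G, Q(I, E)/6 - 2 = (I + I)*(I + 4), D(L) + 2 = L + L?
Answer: -861/22030 ≈ -0.039083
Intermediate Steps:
D(L) = -2 + 2*L (D(L) = -2 + (L + L) = -2 + 2*L)
Q(I, E) = 12 + 12*I*(4 + I) (Q(I, E) = 12 + 6*((I + I)*(I + 4)) = 12 + 6*((2*I)*(4 + I)) = 12 + 6*(2*I*(4 + I)) = 12 + 12*I*(4 + I))
x(u, G) = 12 - G + 12*u² + 48*u (x(u, G) = (12 + 12*u² + 48*u) - G = 12 - G + 12*u² + 48*u)
(2755 - 3616)/(x(41, D(-3)) - 130) = (2755 - 3616)/((12 - (-2 + 2*(-3)) + 12*41² + 48*41) - 130) = -861/((12 - (-2 - 6) + 12*1681 + 1968) - 130) = -861/((12 - 1*(-8) + 20172 + 1968) - 130) = -861/((12 + 8 + 20172 + 1968) - 130) = -861/(22160 - 130) = -861/22030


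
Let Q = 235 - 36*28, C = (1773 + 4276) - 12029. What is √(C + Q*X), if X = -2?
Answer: I*√4434 ≈ 66.588*I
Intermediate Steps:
C = -5980 (C = 6049 - 12029 = -5980)
Q = -773 (Q = 235 - 1*1008 = 235 - 1008 = -773)
√(C + Q*X) = √(-5980 - 773*(-2)) = √(-5980 + 1546) = √(-4434) = I*√4434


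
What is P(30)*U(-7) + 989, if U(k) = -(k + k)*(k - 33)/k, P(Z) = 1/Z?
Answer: 2975/3 ≈ 991.67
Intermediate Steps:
U(k) = 66 - 2*k (U(k) = -(2*k)*(-33 + k)/k = -2*k*(-33 + k)/k = -(-66 + 2*k) = 66 - 2*k)
P(30)*U(-7) + 989 = (66 - 2*(-7))/30 + 989 = (66 + 14)/30 + 989 = (1/30)*80 + 989 = 8/3 + 989 = 2975/3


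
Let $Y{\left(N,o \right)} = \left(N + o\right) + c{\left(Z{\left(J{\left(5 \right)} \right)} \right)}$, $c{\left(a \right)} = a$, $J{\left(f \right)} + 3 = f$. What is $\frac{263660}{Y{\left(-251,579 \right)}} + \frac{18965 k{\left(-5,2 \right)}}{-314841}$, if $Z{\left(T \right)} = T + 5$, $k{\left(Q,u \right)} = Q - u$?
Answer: $\frac{16611090197}{21094347} \approx 787.47$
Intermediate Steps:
$J{\left(f \right)} = -3 + f$
$Z{\left(T \right)} = 5 + T$
$Y{\left(N,o \right)} = 7 + N + o$ ($Y{\left(N,o \right)} = \left(N + o\right) + \left(5 + \left(-3 + 5\right)\right) = \left(N + o\right) + \left(5 + 2\right) = \left(N + o\right) + 7 = 7 + N + o$)
$\frac{263660}{Y{\left(-251,579 \right)}} + \frac{18965 k{\left(-5,2 \right)}}{-314841} = \frac{263660}{7 - 251 + 579} + \frac{18965 \left(-5 - 2\right)}{-314841} = \frac{263660}{335} + 18965 \left(-5 - 2\right) \left(- \frac{1}{314841}\right) = 263660 \cdot \frac{1}{335} + 18965 \left(-7\right) \left(- \frac{1}{314841}\right) = \frac{52732}{67} - - \frac{132755}{314841} = \frac{52732}{67} + \frac{132755}{314841} = \frac{16611090197}{21094347}$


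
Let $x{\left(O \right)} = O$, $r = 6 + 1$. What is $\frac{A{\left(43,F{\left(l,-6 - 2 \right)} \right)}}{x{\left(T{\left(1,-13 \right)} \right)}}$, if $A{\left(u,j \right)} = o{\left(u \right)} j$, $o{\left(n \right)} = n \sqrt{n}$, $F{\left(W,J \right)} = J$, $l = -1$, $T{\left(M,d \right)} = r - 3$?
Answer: $- 86 \sqrt{43} \approx -563.94$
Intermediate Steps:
$r = 7$
$T{\left(M,d \right)} = 4$ ($T{\left(M,d \right)} = 7 - 3 = 4$)
$o{\left(n \right)} = n^{\frac{3}{2}}$
$A{\left(u,j \right)} = j u^{\frac{3}{2}}$ ($A{\left(u,j \right)} = u^{\frac{3}{2}} j = j u^{\frac{3}{2}}$)
$\frac{A{\left(43,F{\left(l,-6 - 2 \right)} \right)}}{x{\left(T{\left(1,-13 \right)} \right)}} = \frac{\left(-6 - 2\right) 43^{\frac{3}{2}}}{4} = \left(-6 - 2\right) 43 \sqrt{43} \cdot \frac{1}{4} = - 8 \cdot 43 \sqrt{43} \cdot \frac{1}{4} = - 344 \sqrt{43} \cdot \frac{1}{4} = - 86 \sqrt{43}$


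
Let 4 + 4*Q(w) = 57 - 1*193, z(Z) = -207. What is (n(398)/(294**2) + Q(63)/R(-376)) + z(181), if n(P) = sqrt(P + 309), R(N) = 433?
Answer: -89666/433 + sqrt(707)/86436 ≈ -207.08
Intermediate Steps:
Q(w) = -35 (Q(w) = -1 + (57 - 1*193)/4 = -1 + (57 - 193)/4 = -1 + (1/4)*(-136) = -1 - 34 = -35)
n(P) = sqrt(309 + P)
(n(398)/(294**2) + Q(63)/R(-376)) + z(181) = (sqrt(309 + 398)/(294**2) - 35/433) - 207 = (sqrt(707)/86436 - 35*1/433) - 207 = (sqrt(707)*(1/86436) - 35/433) - 207 = (sqrt(707)/86436 - 35/433) - 207 = (-35/433 + sqrt(707)/86436) - 207 = -89666/433 + sqrt(707)/86436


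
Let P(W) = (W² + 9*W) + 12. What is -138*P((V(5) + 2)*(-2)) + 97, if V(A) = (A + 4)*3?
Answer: -393755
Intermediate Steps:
V(A) = 12 + 3*A (V(A) = (4 + A)*3 = 12 + 3*A)
P(W) = 12 + W² + 9*W
-138*P((V(5) + 2)*(-2)) + 97 = -138*(12 + (((12 + 3*5) + 2)*(-2))² + 9*(((12 + 3*5) + 2)*(-2))) + 97 = -138*(12 + (((12 + 15) + 2)*(-2))² + 9*(((12 + 15) + 2)*(-2))) + 97 = -138*(12 + ((27 + 2)*(-2))² + 9*((27 + 2)*(-2))) + 97 = -138*(12 + (29*(-2))² + 9*(29*(-2))) + 97 = -138*(12 + (-58)² + 9*(-58)) + 97 = -138*(12 + 3364 - 522) + 97 = -138*2854 + 97 = -393852 + 97 = -393755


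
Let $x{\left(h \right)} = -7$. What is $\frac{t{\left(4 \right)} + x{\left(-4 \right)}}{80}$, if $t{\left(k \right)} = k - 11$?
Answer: $- \frac{7}{40} \approx -0.175$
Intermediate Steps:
$t{\left(k \right)} = -11 + k$
$\frac{t{\left(4 \right)} + x{\left(-4 \right)}}{80} = \frac{\left(-11 + 4\right) - 7}{80} = \frac{-7 - 7}{80} = \frac{1}{80} \left(-14\right) = - \frac{7}{40}$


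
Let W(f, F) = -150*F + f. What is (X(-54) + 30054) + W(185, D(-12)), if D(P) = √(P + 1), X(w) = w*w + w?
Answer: 33101 - 150*I*√11 ≈ 33101.0 - 497.49*I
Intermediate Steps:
X(w) = w + w² (X(w) = w² + w = w + w²)
D(P) = √(1 + P)
W(f, F) = f - 150*F
(X(-54) + 30054) + W(185, D(-12)) = (-54*(1 - 54) + 30054) + (185 - 150*√(1 - 12)) = (-54*(-53) + 30054) + (185 - 150*I*√11) = (2862 + 30054) + (185 - 150*I*√11) = 32916 + (185 - 150*I*√11) = 33101 - 150*I*√11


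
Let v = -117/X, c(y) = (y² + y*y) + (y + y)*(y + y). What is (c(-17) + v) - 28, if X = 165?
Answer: 93791/55 ≈ 1705.3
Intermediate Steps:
c(y) = 6*y² (c(y) = (y² + y²) + (2*y)*(2*y) = 2*y² + 4*y² = 6*y²)
v = -39/55 (v = -117/165 = -117*1/165 = -39/55 ≈ -0.70909)
(c(-17) + v) - 28 = (6*(-17)² - 39/55) - 28 = (6*289 - 39/55) - 28 = (1734 - 39/55) - 28 = 95331/55 - 28 = 93791/55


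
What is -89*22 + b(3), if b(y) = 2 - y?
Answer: -1959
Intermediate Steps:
-89*22 + b(3) = -89*22 + (2 - 1*3) = -1958 + (2 - 3) = -1958 - 1 = -1959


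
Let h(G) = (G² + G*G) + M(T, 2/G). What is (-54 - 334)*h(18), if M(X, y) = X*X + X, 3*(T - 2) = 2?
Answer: -2296960/9 ≈ -2.5522e+5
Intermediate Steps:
T = 8/3 (T = 2 + (⅓)*2 = 2 + ⅔ = 8/3 ≈ 2.6667)
M(X, y) = X + X² (M(X, y) = X² + X = X + X²)
h(G) = 88/9 + 2*G² (h(G) = (G² + G*G) + 8*(1 + 8/3)/3 = (G² + G²) + (8/3)*(11/3) = 2*G² + 88/9 = 88/9 + 2*G²)
(-54 - 334)*h(18) = (-54 - 334)*(88/9 + 2*18²) = -388*(88/9 + 2*324) = -388*(88/9 + 648) = -388*5920/9 = -2296960/9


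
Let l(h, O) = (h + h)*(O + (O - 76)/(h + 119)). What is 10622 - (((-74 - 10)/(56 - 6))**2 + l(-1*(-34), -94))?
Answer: 96112874/5625 ≈ 17087.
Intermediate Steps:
l(h, O) = 2*h*(O + (-76 + O)/(119 + h)) (l(h, O) = (2*h)*(O + (-76 + O)/(119 + h)) = 2*h*(O + (-76 + O)/(119 + h)))
10622 - (((-74 - 10)/(56 - 6))**2 + l(-1*(-34), -94)) = 10622 - (((-74 - 10)/(56 - 6))**2 + 2*(-1*(-34))*(-76 + 120*(-94) - (-94)*(-34))/(119 - 1*(-34))) = 10622 - ((-84/50)**2 + 2*34*(-76 - 11280 - 94*34)/(119 + 34)) = 10622 - ((-84*1/50)**2 + 2*34*(-76 - 11280 - 3196)/153) = 10622 - ((-42/25)**2 + 2*34*(1/153)*(-14552)) = 10622 - (1764/625 - 58208/9) = 10622 - 1*(-36364124/5625) = 10622 + 36364124/5625 = 96112874/5625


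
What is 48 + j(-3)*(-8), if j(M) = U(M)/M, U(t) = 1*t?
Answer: 40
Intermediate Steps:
U(t) = t
j(M) = 1 (j(M) = M/M = 1)
48 + j(-3)*(-8) = 48 + 1*(-8) = 48 - 8 = 40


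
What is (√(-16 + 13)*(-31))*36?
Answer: -1116*I*√3 ≈ -1933.0*I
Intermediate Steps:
(√(-16 + 13)*(-31))*36 = (√(-3)*(-31))*36 = ((I*√3)*(-31))*36 = -31*I*√3*36 = -1116*I*√3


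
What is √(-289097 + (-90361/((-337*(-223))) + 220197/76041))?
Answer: I*√1048971523641349832652219/1904852397 ≈ 537.68*I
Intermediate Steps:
√(-289097 + (-90361/((-337*(-223))) + 220197/76041)) = √(-289097 + (-90361/75151 + 220197*(1/76041))) = √(-289097 + (-90361*1/75151 + 73399/25347)) = √(-289097 + (-90361/75151 + 73399/25347)) = √(-289097 + 3225627982/1904852397) = √(-550683887787527/1904852397) = I*√1048971523641349832652219/1904852397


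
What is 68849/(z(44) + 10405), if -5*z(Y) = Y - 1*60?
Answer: 31295/4731 ≈ 6.6149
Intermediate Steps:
z(Y) = 12 - Y/5 (z(Y) = -(Y - 1*60)/5 = -(Y - 60)/5 = -(-60 + Y)/5 = 12 - Y/5)
68849/(z(44) + 10405) = 68849/((12 - ⅕*44) + 10405) = 68849/((12 - 44/5) + 10405) = 68849/(16/5 + 10405) = 68849/(52041/5) = 68849*(5/52041) = 31295/4731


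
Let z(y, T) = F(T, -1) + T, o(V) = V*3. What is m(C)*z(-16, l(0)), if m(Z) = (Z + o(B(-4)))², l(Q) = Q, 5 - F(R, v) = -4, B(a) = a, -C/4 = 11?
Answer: 28224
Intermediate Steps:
C = -44 (C = -4*11 = -44)
F(R, v) = 9 (F(R, v) = 5 - 1*(-4) = 5 + 4 = 9)
o(V) = 3*V
z(y, T) = 9 + T
m(Z) = (-12 + Z)² (m(Z) = (Z + 3*(-4))² = (Z - 12)² = (-12 + Z)²)
m(C)*z(-16, l(0)) = (-12 - 44)²*(9 + 0) = (-56)²*9 = 3136*9 = 28224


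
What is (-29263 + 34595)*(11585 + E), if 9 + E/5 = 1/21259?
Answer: 1308093508180/21259 ≈ 6.1531e+7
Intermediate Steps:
E = -956650/21259 (E = -45 + 5/21259 = -956650/21259 ≈ -45.000)
(-29263 + 34595)*(11585 + E) = (-29263 + 34595)*(11585 - 956650/21259) = 5332*(245328865/21259) = 1308093508180/21259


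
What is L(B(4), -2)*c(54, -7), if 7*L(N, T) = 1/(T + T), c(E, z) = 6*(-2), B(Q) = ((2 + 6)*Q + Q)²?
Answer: 3/7 ≈ 0.42857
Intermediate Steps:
B(Q) = 81*Q² (B(Q) = (8*Q + Q)² = (9*Q)² = 81*Q²)
c(E, z) = -12
L(N, T) = 1/(14*T) (L(N, T) = 1/(7*(T + T)) = 1/(7*((2*T))) = (1/(2*T))/7 = 1/(14*T))
L(B(4), -2)*c(54, -7) = ((1/14)/(-2))*(-12) = ((1/14)*(-½))*(-12) = -1/28*(-12) = 3/7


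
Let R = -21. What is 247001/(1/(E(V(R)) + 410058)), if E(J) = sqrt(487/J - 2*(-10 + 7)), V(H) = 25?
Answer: 101284736058 + 1729007*sqrt(13)/5 ≈ 1.0129e+11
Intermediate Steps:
E(J) = sqrt(6 + 487/J) (E(J) = sqrt(487/J - 2*(-3)) = sqrt(487/J + 6) = sqrt(6 + 487/J))
247001/(1/(E(V(R)) + 410058)) = 247001/(1/(sqrt(6 + 487/25) + 410058)) = 247001/(1/(sqrt(637/25) + 410058)) = 247001/(1/(7*sqrt(13)/5 + 410058)) = 247001/(1/(410058 + 7*sqrt(13)/5)) = 247001*(410058 + 7*sqrt(13)/5) = 101284736058 + 1729007*sqrt(13)/5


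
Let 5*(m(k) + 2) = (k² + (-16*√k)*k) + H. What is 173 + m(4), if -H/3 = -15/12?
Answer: 2987/20 ≈ 149.35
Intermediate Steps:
H = 15/4 (H = -(-45)/12 = -3*(-5/4) = 15/4 ≈ 3.7500)
m(k) = -5/4 - 16*k^(3/2)/5 + k²/5 (m(k) = -2 + ((k² + (-16*√k)*k) + 15/4)/5 = -2 + ((k² - 16*k^(3/2)) + 15/4)/5 = -2 + (15/4 + k² - 16*k^(3/2))/5 = -2 + (¾ - 16*k^(3/2)/5 + k²/5) = -5/4 - 16*k^(3/2)/5 + k²/5)
173 + m(4) = 173 + (-5/4 - 16*4^(3/2)/5 + (⅕)*4²) = 173 + (-5/4 - 16/5*8 + (⅕)*16) = 173 + (-5/4 - 128/5 + 16/5) = 173 - 473/20 = 2987/20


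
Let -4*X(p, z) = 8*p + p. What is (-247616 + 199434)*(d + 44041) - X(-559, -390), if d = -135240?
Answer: 17576595841/4 ≈ 4.3941e+9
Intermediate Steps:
X(p, z) = -9*p/4 (X(p, z) = -(8*p + p)/4 = -9*p/4)
(-247616 + 199434)*(d + 44041) - X(-559, -390) = (-247616 + 199434)*(-135240 + 44041) - (-9)*(-559)/4 = -48182*(-91199) - 1*5031/4 = 4394150218 - 5031/4 = 17576595841/4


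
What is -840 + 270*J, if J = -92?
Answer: -25680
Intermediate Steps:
-840 + 270*J = -840 + 270*(-92) = -840 - 24840 = -25680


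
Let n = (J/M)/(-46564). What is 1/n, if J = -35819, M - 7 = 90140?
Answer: 599657844/5117 ≈ 1.1719e+5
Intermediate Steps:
M = 90147 (M = 7 + 90140 = 90147)
n = 5117/599657844 (n = -35819/90147/(-46564) = -35819*1/90147*(-1/46564) = -35819/90147*(-1/46564) = 5117/599657844 ≈ 8.5332e-6)
1/n = 1/(5117/599657844) = 599657844/5117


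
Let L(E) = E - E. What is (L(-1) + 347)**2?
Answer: 120409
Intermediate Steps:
L(E) = 0
(L(-1) + 347)**2 = (0 + 347)**2 = 347**2 = 120409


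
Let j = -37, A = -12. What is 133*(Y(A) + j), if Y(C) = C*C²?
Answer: -234745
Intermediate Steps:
Y(C) = C³
133*(Y(A) + j) = 133*((-12)³ - 37) = 133*(-1728 - 37) = 133*(-1765) = -234745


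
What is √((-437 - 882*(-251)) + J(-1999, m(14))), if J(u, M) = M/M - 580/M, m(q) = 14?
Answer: 2*√2706081/7 ≈ 470.00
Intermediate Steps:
J(u, M) = 1 - 580/M
√((-437 - 882*(-251)) + J(-1999, m(14))) = √((-437 - 882*(-251)) + (-580 + 14)/14) = √((-437 + 221382) + (1/14)*(-566)) = √(220945 - 283/7) = √(1546332/7) = 2*√2706081/7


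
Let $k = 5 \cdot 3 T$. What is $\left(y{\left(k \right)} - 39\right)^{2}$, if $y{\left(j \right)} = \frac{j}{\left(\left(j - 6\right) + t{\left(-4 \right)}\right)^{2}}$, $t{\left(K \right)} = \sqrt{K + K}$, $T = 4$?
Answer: $\frac{36 \left(- 22060327 i + 3315546 \sqrt{2}\right)}{- 522697 i + 78516 \sqrt{2}} \approx 1519.4 + 0.16712 i$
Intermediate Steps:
$t{\left(K \right)} = \sqrt{2} \sqrt{K}$ ($t{\left(K \right)} = \sqrt{2 K} = \sqrt{2} \sqrt{K}$)
$k = 60$ ($k = 5 \cdot 3 \cdot 4 = 15 \cdot 4 = 60$)
$y{\left(j \right)} = \frac{j}{\left(-6 + j + 2 i \sqrt{2}\right)^{2}}$ ($y{\left(j \right)} = \frac{j}{\left(\left(j - 6\right) + \sqrt{2} \sqrt{-4}\right)^{2}} = \frac{j}{\left(\left(j - 6\right) + \sqrt{2} \cdot 2 i\right)^{2}} = \frac{j}{\left(\left(-6 + j\right) + 2 i \sqrt{2}\right)^{2}} = \frac{j}{\left(-6 + j + 2 i \sqrt{2}\right)^{2}}$)
$\left(y{\left(k \right)} - 39\right)^{2} = \left(\frac{60}{\left(-6 + 60 + 2 i \sqrt{2}\right)^{2}} - 39\right)^{2} = \left(\frac{60}{\left(54 + 2 i \sqrt{2}\right)^{2}} - 39\right)^{2} = \left(-39 + \frac{60}{\left(54 + 2 i \sqrt{2}\right)^{2}}\right)^{2}$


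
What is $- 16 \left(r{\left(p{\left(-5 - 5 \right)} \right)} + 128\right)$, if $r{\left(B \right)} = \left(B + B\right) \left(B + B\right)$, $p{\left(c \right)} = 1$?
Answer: $-2112$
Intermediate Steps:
$r{\left(B \right)} = 4 B^{2}$ ($r{\left(B \right)} = 2 B 2 B = 4 B^{2}$)
$- 16 \left(r{\left(p{\left(-5 - 5 \right)} \right)} + 128\right) = - 16 \left(4 \cdot 1^{2} + 128\right) = - 16 \left(4 \cdot 1 + 128\right) = - 16 \left(4 + 128\right) = \left(-16\right) 132 = -2112$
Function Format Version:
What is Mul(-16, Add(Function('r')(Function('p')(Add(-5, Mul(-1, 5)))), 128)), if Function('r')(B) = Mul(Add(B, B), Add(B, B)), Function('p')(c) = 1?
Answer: -2112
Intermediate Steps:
Function('r')(B) = Mul(4, Pow(B, 2)) (Function('r')(B) = Mul(Mul(2, B), Mul(2, B)) = Mul(4, Pow(B, 2)))
Mul(-16, Add(Function('r')(Function('p')(Add(-5, Mul(-1, 5)))), 128)) = Mul(-16, Add(Mul(4, Pow(1, 2)), 128)) = Mul(-16, Add(Mul(4, 1), 128)) = Mul(-16, Add(4, 128)) = Mul(-16, 132) = -2112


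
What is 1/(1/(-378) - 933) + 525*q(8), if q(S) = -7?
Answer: -1296081003/352675 ≈ -3675.0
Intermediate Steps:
1/(1/(-378) - 933) + 525*q(8) = 1/(1/(-378) - 933) + 525*(-7) = 1/(-1/378 - 933) - 3675 = 1/(-352675/378) - 3675 = -378/352675 - 3675 = -1296081003/352675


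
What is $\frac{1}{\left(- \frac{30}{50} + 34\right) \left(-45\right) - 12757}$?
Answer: $- \frac{1}{14260} \approx -7.0126 \cdot 10^{-5}$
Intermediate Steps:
$\frac{1}{\left(- \frac{30}{50} + 34\right) \left(-45\right) - 12757} = \frac{1}{\left(\left(-30\right) \frac{1}{50} + 34\right) \left(-45\right) - 12757} = \frac{1}{\left(- \frac{3}{5} + 34\right) \left(-45\right) - 12757} = \frac{1}{\frac{167}{5} \left(-45\right) - 12757} = \frac{1}{-1503 - 12757} = \frac{1}{-14260} = - \frac{1}{14260}$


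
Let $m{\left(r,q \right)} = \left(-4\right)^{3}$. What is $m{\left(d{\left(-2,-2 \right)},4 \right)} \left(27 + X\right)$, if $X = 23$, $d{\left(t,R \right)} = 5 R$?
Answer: $-3200$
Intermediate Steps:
$m{\left(r,q \right)} = -64$
$m{\left(d{\left(-2,-2 \right)},4 \right)} \left(27 + X\right) = - 64 \left(27 + 23\right) = \left(-64\right) 50 = -3200$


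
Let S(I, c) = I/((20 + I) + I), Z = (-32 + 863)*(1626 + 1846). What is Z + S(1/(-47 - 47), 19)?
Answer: 5418465695/1878 ≈ 2.8852e+6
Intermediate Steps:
Z = 2885232 (Z = 831*3472 = 2885232)
S(I, c) = I/(20 + 2*I)
Z + S(1/(-47 - 47), 19) = 2885232 + 1/(2*(-47 - 47)*(10 + 1/(-47 - 47))) = 2885232 + (½)/(-94*(10 + 1/(-94))) = 2885232 + (½)*(-1/94)/(10 - 1/94) = 2885232 + (½)*(-1/94)/(939/94) = 2885232 + (½)*(-1/94)*(94/939) = 2885232 - 1/1878 = 5418465695/1878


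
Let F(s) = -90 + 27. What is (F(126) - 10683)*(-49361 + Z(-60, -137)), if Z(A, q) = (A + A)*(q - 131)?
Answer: 184841946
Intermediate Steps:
F(s) = -63
Z(A, q) = 2*A*(-131 + q) (Z(A, q) = (2*A)*(-131 + q) = 2*A*(-131 + q))
(F(126) - 10683)*(-49361 + Z(-60, -137)) = (-63 - 10683)*(-49361 + 2*(-60)*(-131 - 137)) = -10746*(-49361 + 2*(-60)*(-268)) = -10746*(-49361 + 32160) = -10746*(-17201) = 184841946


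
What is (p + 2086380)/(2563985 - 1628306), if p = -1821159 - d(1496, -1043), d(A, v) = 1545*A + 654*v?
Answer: -454659/311893 ≈ -1.4577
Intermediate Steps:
d(A, v) = 654*v + 1545*A
p = -3450357 (p = -1821159 - (654*(-1043) + 1545*1496) = -1821159 - (-682122 + 2311320) = -1821159 - 1*1629198 = -1821159 - 1629198 = -3450357)
(p + 2086380)/(2563985 - 1628306) = (-3450357 + 2086380)/(2563985 - 1628306) = -1363977/935679 = -1363977*1/935679 = -454659/311893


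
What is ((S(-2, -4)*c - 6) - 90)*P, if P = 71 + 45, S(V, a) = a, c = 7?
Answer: -14384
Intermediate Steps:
P = 116
((S(-2, -4)*c - 6) - 90)*P = ((-4*7 - 6) - 90)*116 = ((-28 - 6) - 90)*116 = (-34 - 90)*116 = -124*116 = -14384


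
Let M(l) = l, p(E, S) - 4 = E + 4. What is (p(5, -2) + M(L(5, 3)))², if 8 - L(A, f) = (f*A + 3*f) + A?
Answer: 64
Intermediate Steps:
L(A, f) = 8 - A - 3*f - A*f (L(A, f) = 8 - ((f*A + 3*f) + A) = 8 - ((A*f + 3*f) + A) = 8 - ((3*f + A*f) + A) = 8 - (A + 3*f + A*f) = 8 + (-A - 3*f - A*f) = 8 - A - 3*f - A*f)
p(E, S) = 8 + E (p(E, S) = 4 + (E + 4) = 4 + (4 + E) = 8 + E)
(p(5, -2) + M(L(5, 3)))² = ((8 + 5) + (8 - 1*5 - 3*3 - 1*5*3))² = (13 + (8 - 5 - 9 - 15))² = (13 - 21)² = (-8)² = 64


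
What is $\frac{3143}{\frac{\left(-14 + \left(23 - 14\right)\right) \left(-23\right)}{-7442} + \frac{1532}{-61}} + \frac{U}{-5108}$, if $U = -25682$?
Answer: $- \frac{8191010735}{68235218} \approx -120.04$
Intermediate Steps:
$\frac{3143}{\frac{\left(-14 + \left(23 - 14\right)\right) \left(-23\right)}{-7442} + \frac{1532}{-61}} + \frac{U}{-5108} = \frac{3143}{\frac{\left(-14 + \left(23 - 14\right)\right) \left(-23\right)}{-7442} + \frac{1532}{-61}} - \frac{25682}{-5108} = \frac{3143}{\left(-14 + \left(23 - 14\right)\right) \left(-23\right) \left(- \frac{1}{7442}\right) + 1532 \left(- \frac{1}{61}\right)} - - \frac{12841}{2554} = \frac{3143}{\left(-14 + 9\right) \left(-23\right) \left(- \frac{1}{7442}\right) - \frac{1532}{61}} + \frac{12841}{2554} = \frac{3143}{\left(-5\right) \left(-23\right) \left(- \frac{1}{7442}\right) - \frac{1532}{61}} + \frac{12841}{2554} = \frac{3143}{115 \left(- \frac{1}{7442}\right) - \frac{1532}{61}} + \frac{12841}{2554} = \frac{3143}{- \frac{115}{7442} - \frac{1532}{61}} + \frac{12841}{2554} = \frac{3143}{- \frac{187019}{7442}} + \frac{12841}{2554} = 3143 \left(- \frac{7442}{187019}\right) + \frac{12841}{2554} = - \frac{3341458}{26717} + \frac{12841}{2554} = - \frac{8191010735}{68235218}$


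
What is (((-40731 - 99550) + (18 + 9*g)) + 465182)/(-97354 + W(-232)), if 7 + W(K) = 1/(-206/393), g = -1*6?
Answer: -66922190/20056759 ≈ -3.3366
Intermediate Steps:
g = -6
W(K) = -1835/206 (W(K) = -7 + 1/(-206/393) = -7 - 393/206 = -1835/206)
(((-40731 - 99550) + (18 + 9*g)) + 465182)/(-97354 + W(-232)) = (((-40731 - 99550) + (18 + 9*(-6))) + 465182)/(-97354 - 1835/206) = ((-140281 + (18 - 54)) + 465182)/(-20056759/206) = ((-140281 - 36) + 465182)*(-206/20056759) = (-140317 + 465182)*(-206/20056759) = 324865*(-206/20056759) = -66922190/20056759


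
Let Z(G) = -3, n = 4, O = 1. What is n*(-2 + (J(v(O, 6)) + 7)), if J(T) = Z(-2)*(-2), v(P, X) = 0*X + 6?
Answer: 44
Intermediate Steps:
v(P, X) = 6 (v(P, X) = 0 + 6 = 6)
J(T) = 6 (J(T) = -3*(-2) = 6)
n*(-2 + (J(v(O, 6)) + 7)) = 4*(-2 + (6 + 7)) = 4*(-2 + 13) = 4*11 = 44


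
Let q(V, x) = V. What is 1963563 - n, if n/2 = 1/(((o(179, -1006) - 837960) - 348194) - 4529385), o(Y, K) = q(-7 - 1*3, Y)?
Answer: 11222840541089/5715549 ≈ 1.9636e+6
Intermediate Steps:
o(Y, K) = -10 (o(Y, K) = -7 - 1*3 = -7 - 3 = -10)
n = -2/5715549 (n = 2/(((-10 - 837960) - 348194) - 4529385) = 2/((-837970 - 348194) - 4529385) = 2/(-1186164 - 4529385) = 2/(-5715549) = 2*(-1/5715549) = -2/5715549 ≈ -3.4992e-7)
1963563 - n = 1963563 - 1*(-2/5715549) = 1963563 + 2/5715549 = 11222840541089/5715549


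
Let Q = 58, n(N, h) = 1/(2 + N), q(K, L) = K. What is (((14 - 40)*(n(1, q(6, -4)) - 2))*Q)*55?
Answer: 414700/3 ≈ 1.3823e+5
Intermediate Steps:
(((14 - 40)*(n(1, q(6, -4)) - 2))*Q)*55 = (((14 - 40)*(1/(2 + 1) - 2))*58)*55 = (-26*(1/3 - 2)*58)*55 = (-26*(⅓ - 2)*58)*55 = (-26*(-5/3)*58)*55 = ((130/3)*58)*55 = (7540/3)*55 = 414700/3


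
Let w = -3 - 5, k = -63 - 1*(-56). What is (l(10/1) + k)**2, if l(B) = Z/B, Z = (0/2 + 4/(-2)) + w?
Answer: 64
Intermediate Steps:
k = -7 (k = -63 + 56 = -7)
w = -8
Z = -10 (Z = (0/2 + 4/(-2)) - 8 = (0*(1/2) + 4*(-1/2)) - 8 = (0 - 2) - 8 = -2 - 8 = -10)
l(B) = -10/B
(l(10/1) + k)**2 = (-10/(10/1) - 7)**2 = (-10/(10*1) - 7)**2 = (-10/10 - 7)**2 = (-10*1/10 - 7)**2 = (-1 - 7)**2 = (-8)**2 = 64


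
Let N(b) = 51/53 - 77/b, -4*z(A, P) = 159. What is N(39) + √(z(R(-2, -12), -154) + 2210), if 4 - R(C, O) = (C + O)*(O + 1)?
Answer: -2092/2067 + √8681/2 ≈ 45.574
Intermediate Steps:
R(C, O) = 4 - (1 + O)*(C + O) (R(C, O) = 4 - (C + O)*(O + 1) = 4 - (C + O)*(1 + O) = 4 - (1 + O)*(C + O))
z(A, P) = -159/4 (z(A, P) = -¼*159 = -159/4)
N(b) = 51/53 - 77/b (N(b) = 51*(1/53) - 77/b = 51/53 - 77/b)
N(39) + √(z(R(-2, -12), -154) + 2210) = (51/53 - 77/39) + √(-159/4 + 2210) = (51/53 - 77*1/39) + √(8681/4) = (51/53 - 77/39) + √8681/2 = -2092/2067 + √8681/2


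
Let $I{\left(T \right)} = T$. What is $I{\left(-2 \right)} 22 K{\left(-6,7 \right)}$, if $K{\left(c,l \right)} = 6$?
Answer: $-264$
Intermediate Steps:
$I{\left(-2 \right)} 22 K{\left(-6,7 \right)} = \left(-2\right) 22 \cdot 6 = \left(-44\right) 6 = -264$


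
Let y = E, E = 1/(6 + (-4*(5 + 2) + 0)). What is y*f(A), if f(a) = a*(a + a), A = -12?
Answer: -144/11 ≈ -13.091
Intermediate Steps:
E = -1/22 (E = 1/(6 + (-4*7 + 0)) = 1/(6 + (-28 + 0)) = 1/(6 - 28) = 1/(-22) = -1/22 ≈ -0.045455)
f(a) = 2*a² (f(a) = a*(2*a) = 2*a²)
y = -1/22 ≈ -0.045455
y*f(A) = -(-12)²/11 = -144/11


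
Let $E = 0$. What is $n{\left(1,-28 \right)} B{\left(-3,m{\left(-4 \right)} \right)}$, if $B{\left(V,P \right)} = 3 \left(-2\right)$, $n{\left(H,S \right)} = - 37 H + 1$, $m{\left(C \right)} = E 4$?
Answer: $216$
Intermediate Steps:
$m{\left(C \right)} = 0$ ($m{\left(C \right)} = 0 \cdot 4 = 0$)
$n{\left(H,S \right)} = 1 - 37 H$
$B{\left(V,P \right)} = -6$
$n{\left(1,-28 \right)} B{\left(-3,m{\left(-4 \right)} \right)} = \left(1 - 37\right) \left(-6\right) = \left(-36\right) \left(-6\right) = 216$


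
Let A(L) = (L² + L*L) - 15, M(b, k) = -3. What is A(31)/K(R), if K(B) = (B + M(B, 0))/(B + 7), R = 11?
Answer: 17163/4 ≈ 4290.8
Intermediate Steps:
K(B) = (-3 + B)/(7 + B) (K(B) = (B - 3)/(B + 7) = (-3 + B)/(7 + B))
A(L) = -15 + 2*L² (A(L) = (L² + L²) - 15 = 2*L² - 15 = -15 + 2*L²)
A(31)/K(R) = (-15 + 2*31²)/(((-3 + 11)/(7 + 11))) = (-15 + 2*961)/((8/18)) = (-15 + 1922)/(((1/18)*8)) = 1907/(4/9) = 1907*(9/4) = 17163/4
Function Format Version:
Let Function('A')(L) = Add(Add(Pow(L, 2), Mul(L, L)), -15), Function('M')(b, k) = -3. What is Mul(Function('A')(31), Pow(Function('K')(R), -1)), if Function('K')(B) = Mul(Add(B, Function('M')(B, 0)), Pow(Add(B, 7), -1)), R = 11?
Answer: Rational(17163, 4) ≈ 4290.8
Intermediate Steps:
Function('K')(B) = Mul(Pow(Add(7, B), -1), Add(-3, B)) (Function('K')(B) = Mul(Add(B, -3), Pow(Add(B, 7), -1)) = Mul(Add(-3, B), Pow(Add(7, B), -1)) = Mul(Pow(Add(7, B), -1), Add(-3, B)))
Function('A')(L) = Add(-15, Mul(2, Pow(L, 2))) (Function('A')(L) = Add(Add(Pow(L, 2), Pow(L, 2)), -15) = Add(Mul(2, Pow(L, 2)), -15) = Add(-15, Mul(2, Pow(L, 2))))
Mul(Function('A')(31), Pow(Function('K')(R), -1)) = Mul(Add(-15, Mul(2, Pow(31, 2))), Pow(Mul(Pow(Add(7, 11), -1), Add(-3, 11)), -1)) = Mul(Add(-15, Mul(2, 961)), Pow(Mul(Pow(18, -1), 8), -1)) = Mul(Add(-15, 1922), Pow(Mul(Rational(1, 18), 8), -1)) = Mul(1907, Pow(Rational(4, 9), -1)) = Mul(1907, Rational(9, 4)) = Rational(17163, 4)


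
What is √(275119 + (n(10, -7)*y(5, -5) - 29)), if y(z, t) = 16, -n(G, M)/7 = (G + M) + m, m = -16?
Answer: √276546 ≈ 525.88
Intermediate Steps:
n(G, M) = 112 - 7*G - 7*M (n(G, M) = -7*((G + M) - 16) = -7*(-16 + G + M) = 112 - 7*G - 7*M)
√(275119 + (n(10, -7)*y(5, -5) - 29)) = √(275119 + ((112 - 7*10 - 7*(-7))*16 - 29)) = √(275119 + ((112 - 70 + 49)*16 - 29)) = √(275119 + (91*16 - 29)) = √(275119 + (1456 - 29)) = √(275119 + 1427) = √276546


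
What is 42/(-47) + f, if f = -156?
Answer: -7374/47 ≈ -156.89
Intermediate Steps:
42/(-47) + f = 42/(-47) - 156 = 42*(-1/47) - 156 = -42/47 - 156 = -7374/47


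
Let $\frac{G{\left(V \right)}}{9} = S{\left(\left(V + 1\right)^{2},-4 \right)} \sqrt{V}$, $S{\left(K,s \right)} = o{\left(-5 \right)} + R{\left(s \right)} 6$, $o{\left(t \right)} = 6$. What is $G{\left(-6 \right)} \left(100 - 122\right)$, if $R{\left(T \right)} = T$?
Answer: $3564 i \sqrt{6} \approx 8730.0 i$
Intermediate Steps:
$S{\left(K,s \right)} = 6 + 6 s$ ($S{\left(K,s \right)} = 6 + s 6 = 6 + 6 s$)
$G{\left(V \right)} = - 162 \sqrt{V}$ ($G{\left(V \right)} = 9 \left(6 + 6 \left(-4\right)\right) \sqrt{V} = 9 \left(6 - 24\right) \sqrt{V} = 9 \left(- 18 \sqrt{V}\right) = - 162 \sqrt{V}$)
$G{\left(-6 \right)} \left(100 - 122\right) = - 162 \sqrt{-6} \left(100 - 122\right) = - 162 i \sqrt{6} \left(-22\right) = 3564 i \sqrt{6}$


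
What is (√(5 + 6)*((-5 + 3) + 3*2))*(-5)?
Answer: -20*√11 ≈ -66.333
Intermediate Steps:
(√(5 + 6)*((-5 + 3) + 3*2))*(-5) = (√11*(-2 + 6))*(-5) = (√11*4)*(-5) = (4*√11)*(-5) = -20*√11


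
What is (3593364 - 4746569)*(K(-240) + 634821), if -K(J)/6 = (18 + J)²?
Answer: -391071419985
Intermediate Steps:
K(J) = -6*(18 + J)²
(3593364 - 4746569)*(K(-240) + 634821) = (3593364 - 4746569)*(-6*(18 - 240)² + 634821) = -1153205*(-6*(-222)² + 634821) = -1153205*(-6*49284 + 634821) = -1153205*(-295704 + 634821) = -1153205*339117 = -391071419985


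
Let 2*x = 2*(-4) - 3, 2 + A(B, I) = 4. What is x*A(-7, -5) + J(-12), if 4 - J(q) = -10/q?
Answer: -47/6 ≈ -7.8333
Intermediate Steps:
J(q) = 4 + 10/q (J(q) = 4 - (-10)/q = 4 + 10/q)
A(B, I) = 2 (A(B, I) = -2 + 4 = 2)
x = -11/2 (x = (2*(-4) - 3)/2 = (-8 - 3)/2 = (½)*(-11) = -11/2 ≈ -5.5000)
x*A(-7, -5) + J(-12) = -11/2*2 + (4 + 10/(-12)) = -11 + (4 + 10*(-1/12)) = -11 + (4 - ⅚) = -11 + 19/6 = -47/6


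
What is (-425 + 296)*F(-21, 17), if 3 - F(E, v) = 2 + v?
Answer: 2064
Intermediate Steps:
F(E, v) = 1 - v (F(E, v) = 3 - (2 + v) = 3 + (-2 - v) = 1 - v)
(-425 + 296)*F(-21, 17) = (-425 + 296)*(1 - 1*17) = -129*(1 - 17) = -129*(-16) = 2064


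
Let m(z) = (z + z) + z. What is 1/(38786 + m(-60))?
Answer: 1/38606 ≈ 2.5903e-5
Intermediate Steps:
m(z) = 3*z (m(z) = 2*z + z = 3*z)
1/(38786 + m(-60)) = 1/(38786 + 3*(-60)) = 1/(38786 - 180) = 1/38606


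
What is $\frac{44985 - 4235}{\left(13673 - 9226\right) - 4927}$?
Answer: $- \frac{4075}{48} \approx -84.896$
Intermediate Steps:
$\frac{44985 - 4235}{\left(13673 - 9226\right) - 4927} = \frac{40750}{4447 - 4927} = \frac{40750}{-480} = 40750 \left(- \frac{1}{480}\right) = - \frac{4075}{48}$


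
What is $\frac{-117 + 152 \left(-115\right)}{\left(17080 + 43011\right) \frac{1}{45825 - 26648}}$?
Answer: $- \frac{337457669}{60091} \approx -5615.8$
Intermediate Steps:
$\frac{-117 + 152 \left(-115\right)}{\left(17080 + 43011\right) \frac{1}{45825 - 26648}} = \frac{-117 - 17480}{60091 \cdot \frac{1}{19177}} = - \frac{17597}{60091 \cdot \frac{1}{19177}} = - \frac{17597}{\frac{60091}{19177}} = \left(-17597\right) \frac{19177}{60091} = - \frac{337457669}{60091}$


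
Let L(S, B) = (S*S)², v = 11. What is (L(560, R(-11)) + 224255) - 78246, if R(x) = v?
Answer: 98345106009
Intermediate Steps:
R(x) = 11
L(S, B) = S⁴ (L(S, B) = (S²)² = S⁴)
(L(560, R(-11)) + 224255) - 78246 = (560⁴ + 224255) - 78246 = (98344960000 + 224255) - 78246 = 98345184255 - 78246 = 98345106009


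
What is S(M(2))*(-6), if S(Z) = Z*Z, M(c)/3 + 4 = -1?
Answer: -1350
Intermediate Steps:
M(c) = -15 (M(c) = -12 + 3*(-1) = -12 - 3 = -15)
S(Z) = Z²
S(M(2))*(-6) = (-15)²*(-6) = 225*(-6) = -1350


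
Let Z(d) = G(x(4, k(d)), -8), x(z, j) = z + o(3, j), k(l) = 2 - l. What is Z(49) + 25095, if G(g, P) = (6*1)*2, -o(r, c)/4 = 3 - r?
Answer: 25107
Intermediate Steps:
o(r, c) = -12 + 4*r (o(r, c) = -4*(3 - r) = -12 + 4*r)
x(z, j) = z (x(z, j) = z + (-12 + 4*3) = z + (-12 + 12) = z + 0 = z)
G(g, P) = 12 (G(g, P) = 6*2 = 12)
Z(d) = 12
Z(49) + 25095 = 12 + 25095 = 25107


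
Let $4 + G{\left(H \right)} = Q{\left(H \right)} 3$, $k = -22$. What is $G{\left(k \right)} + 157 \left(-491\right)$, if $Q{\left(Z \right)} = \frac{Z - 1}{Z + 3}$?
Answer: $- \frac{1464660}{19} \approx -77087.0$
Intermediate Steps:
$Q{\left(Z \right)} = \frac{-1 + Z}{3 + Z}$
$G{\left(H \right)} = -4 + \frac{3 \left(-1 + H\right)}{3 + H}$ ($G{\left(H \right)} = -4 + \frac{-1 + H}{3 + H} 3 = -4 + \frac{3 \left(-1 + H\right)}{3 + H}$)
$G{\left(k \right)} + 157 \left(-491\right) = \frac{-15 - -22}{3 - 22} + 157 \left(-491\right) = \frac{-15 + 22}{-19} - 77087 = \left(- \frac{1}{19}\right) 7 - 77087 = - \frac{7}{19} - 77087 = - \frac{1464660}{19}$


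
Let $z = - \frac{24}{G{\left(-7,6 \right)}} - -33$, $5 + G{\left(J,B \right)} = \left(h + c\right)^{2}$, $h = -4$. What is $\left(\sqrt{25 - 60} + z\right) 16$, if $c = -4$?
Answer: $\frac{30768}{59} + 16 i \sqrt{35} \approx 521.49 + 94.657 i$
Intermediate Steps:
$G{\left(J,B \right)} = 59$ ($G{\left(J,B \right)} = -5 + \left(-4 - 4\right)^{2} = -5 + \left(-8\right)^{2} = -5 + 64 = 59$)
$z = \frac{1923}{59}$ ($z = - \frac{24}{59} - -33 = \left(-24\right) \frac{1}{59} + 33 = - \frac{24}{59} + 33 = \frac{1923}{59} \approx 32.593$)
$\left(\sqrt{25 - 60} + z\right) 16 = \left(\sqrt{25 - 60} + \frac{1923}{59}\right) 16 = \left(\sqrt{-35} + \frac{1923}{59}\right) 16 = \left(i \sqrt{35} + \frac{1923}{59}\right) 16 = \left(\frac{1923}{59} + i \sqrt{35}\right) 16 = \frac{30768}{59} + 16 i \sqrt{35}$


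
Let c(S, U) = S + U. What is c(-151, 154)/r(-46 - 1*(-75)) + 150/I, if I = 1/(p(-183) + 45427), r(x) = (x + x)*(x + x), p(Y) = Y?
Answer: 22830122403/3364 ≈ 6.7866e+6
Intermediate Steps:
r(x) = 4*x**2 (r(x) = (2*x)*(2*x) = 4*x**2)
I = 1/45244 (I = 1/(-183 + 45427) = 1/45244 ≈ 2.2102e-5)
c(-151, 154)/r(-46 - 1*(-75)) + 150/I = (-151 + 154)/((4*(-46 - 1*(-75))**2)) + 150/(1/45244) = 3/((4*(-46 + 75)**2)) + 150*45244 = 3/((4*29**2)) + 6786600 = 3/((4*841)) + 6786600 = 3/3364 + 6786600 = 22830122403/3364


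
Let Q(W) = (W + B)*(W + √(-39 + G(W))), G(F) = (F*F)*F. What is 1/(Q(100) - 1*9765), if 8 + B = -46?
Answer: 5165/2089240251 + 46*√999961/2089240251 ≈ 2.4489e-5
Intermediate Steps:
G(F) = F³ (G(F) = F²*F = F³)
B = -54 (B = -8 - 46 = -54)
Q(W) = (-54 + W)*(W + √(-39 + W³)) (Q(W) = (W - 54)*(W + √(-39 + W³)) = (-54 + W)*(W + √(-39 + W³)))
1/(Q(100) - 1*9765) = 1/((100² - 54*100 - 54*√(-39 + 100³) + 100*√(-39 + 100³)) - 1*9765) = 1/((10000 - 5400 - 54*√(-39 + 1000000) + 100*√(-39 + 1000000)) - 9765) = 1/((10000 - 5400 - 54*√999961 + 100*√999961) - 9765) = 1/((4600 + 46*√999961) - 9765) = 1/(-5165 + 46*√999961)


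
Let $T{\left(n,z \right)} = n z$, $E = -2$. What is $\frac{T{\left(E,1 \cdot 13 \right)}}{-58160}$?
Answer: $\frac{13}{29080} \approx 0.00044704$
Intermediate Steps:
$\frac{T{\left(E,1 \cdot 13 \right)}}{-58160} = \frac{\left(-2\right) 1 \cdot 13}{-58160} = \left(-2\right) 13 \left(- \frac{1}{58160}\right) = \left(-26\right) \left(- \frac{1}{58160}\right) = \frac{13}{29080}$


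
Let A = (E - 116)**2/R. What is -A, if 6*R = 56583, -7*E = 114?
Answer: -1714952/924189 ≈ -1.8556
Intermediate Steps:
E = -114/7 (E = -1/7*114 = -114/7 ≈ -16.286)
R = 18861/2 (R = (1/6)*56583 = 18861/2 ≈ 9430.5)
A = 1714952/924189 (A = (-114/7 - 116)**2/(18861/2) = (-926/7)**2*(2/18861) = (857476/49)*(2/18861) = 1714952/924189 ≈ 1.8556)
-A = -1*1714952/924189 = -1714952/924189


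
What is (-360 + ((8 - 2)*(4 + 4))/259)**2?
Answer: 8684748864/67081 ≈ 1.2947e+5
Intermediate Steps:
(-360 + ((8 - 2)*(4 + 4))/259)**2 = (-360 + (6*8)*(1/259))**2 = (-360 + 48*(1/259))**2 = (-360 + 48/259)**2 = (-93192/259)**2 = 8684748864/67081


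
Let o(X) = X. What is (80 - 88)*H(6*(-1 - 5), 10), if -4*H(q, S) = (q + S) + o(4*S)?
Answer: 28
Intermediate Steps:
H(q, S) = -5*S/4 - q/4 (H(q, S) = -((q + S) + 4*S)/4 = -((S + q) + 4*S)/4 = -(q + 5*S)/4 = -5*S/4 - q/4)
(80 - 88)*H(6*(-1 - 5), 10) = (80 - 88)*(-5/4*10 - 3*(-1 - 5)/2) = -8*(-25/2 - 3*(-6)/2) = -8*(-25/2 - ¼*(-36)) = -8*(-25/2 + 9) = -8*(-7/2) = 28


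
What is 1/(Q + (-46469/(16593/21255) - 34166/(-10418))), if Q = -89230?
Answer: -28810979/4285683163882 ≈ -6.7226e-6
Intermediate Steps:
1/(Q + (-46469/(16593/21255) - 34166/(-10418))) = 1/(-89230 + (-46469/(16593/21255) - 34166/(-10418))) = 1/(-89230 + (-46469/(16593*(1/21255)) - 34166*(-1/10418))) = 1/(-89230 + (-46469/5531/7085 + 17083/5209)) = 1/(-89230 + (-46469*7085/5531 + 17083/5209)) = 1/(-89230 + (-329232865/5531 + 17083/5209)) = 1/(-89230 - 1714879507712/28810979) = 1/(-4285683163882/28810979) = -28810979/4285683163882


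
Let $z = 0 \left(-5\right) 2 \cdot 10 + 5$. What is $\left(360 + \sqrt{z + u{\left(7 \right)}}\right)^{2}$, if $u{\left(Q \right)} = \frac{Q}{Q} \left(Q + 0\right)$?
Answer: $129612 + 1440 \sqrt{3} \approx 1.3211 \cdot 10^{5}$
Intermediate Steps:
$z = 5$ ($z = 0 \cdot 2 \cdot 10 + 5 = 0 \cdot 10 + 5 = 0 + 5 = 5$)
$u{\left(Q \right)} = Q$ ($u{\left(Q \right)} = 1 Q = Q$)
$\left(360 + \sqrt{z + u{\left(7 \right)}}\right)^{2} = \left(360 + \sqrt{5 + 7}\right)^{2} = \left(360 + \sqrt{12}\right)^{2} = \left(360 + 2 \sqrt{3}\right)^{2}$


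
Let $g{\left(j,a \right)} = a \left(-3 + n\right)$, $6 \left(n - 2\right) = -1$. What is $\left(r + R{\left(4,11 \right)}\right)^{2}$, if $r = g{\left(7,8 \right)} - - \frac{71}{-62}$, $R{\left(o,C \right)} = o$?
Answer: $\frac{1452025}{34596} \approx 41.971$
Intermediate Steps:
$n = \frac{11}{6}$ ($n = 2 + \frac{1}{6} \left(-1\right) = 2 - \frac{1}{6} = \frac{11}{6} \approx 1.8333$)
$g{\left(j,a \right)} = - \frac{7 a}{6}$ ($g{\left(j,a \right)} = a \left(-3 + \frac{11}{6}\right) = a \left(- \frac{7}{6}\right) = - \frac{7 a}{6}$)
$r = - \frac{1949}{186}$ ($r = \left(- \frac{7}{6}\right) 8 - - \frac{71}{-62} = - \frac{28}{3} - \left(-71\right) \left(- \frac{1}{62}\right) = - \frac{28}{3} - \frac{71}{62} = - \frac{1949}{186} \approx -10.479$)
$\left(r + R{\left(4,11 \right)}\right)^{2} = \left(- \frac{1949}{186} + 4\right)^{2} = \left(- \frac{1205}{186}\right)^{2} = \frac{1452025}{34596}$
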